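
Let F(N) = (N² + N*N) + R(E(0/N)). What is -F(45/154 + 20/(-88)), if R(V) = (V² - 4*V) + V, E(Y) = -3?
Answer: -106772/5929 ≈ -18.008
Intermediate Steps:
R(V) = V² - 3*V
F(N) = 18 + 2*N² (F(N) = (N² + N*N) - 3*(-3 - 3) = (N² + N²) - 3*(-6) = 2*N² + 18 = 18 + 2*N²)
-F(45/154 + 20/(-88)) = -(18 + 2*(45/154 + 20/(-88))²) = -(18 + 2*(45*(1/154) + 20*(-1/88))²) = -(18 + 2*(45/154 - 5/22)²) = -(18 + 2*(5/77)²) = -(18 + 2*(25/5929)) = -(18 + 50/5929) = -1*106772/5929 = -106772/5929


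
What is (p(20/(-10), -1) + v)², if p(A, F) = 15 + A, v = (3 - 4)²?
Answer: 196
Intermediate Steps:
v = 1 (v = (-1)² = 1)
(p(20/(-10), -1) + v)² = ((15 + 20/(-10)) + 1)² = ((15 + 20*(-⅒)) + 1)² = ((15 - 2) + 1)² = (13 + 1)² = 14² = 196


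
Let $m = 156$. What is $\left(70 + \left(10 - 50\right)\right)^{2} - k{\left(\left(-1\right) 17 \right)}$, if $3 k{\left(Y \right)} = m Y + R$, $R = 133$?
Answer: $\frac{5219}{3} \approx 1739.7$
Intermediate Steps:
$k{\left(Y \right)} = \frac{133}{3} + 52 Y$ ($k{\left(Y \right)} = \frac{156 Y + 133}{3} = \frac{133 + 156 Y}{3} = \frac{133}{3} + 52 Y$)
$\left(70 + \left(10 - 50\right)\right)^{2} - k{\left(\left(-1\right) 17 \right)} = \left(70 + \left(10 - 50\right)\right)^{2} - \left(\frac{133}{3} + 52 \left(\left(-1\right) 17\right)\right) = \left(70 + \left(10 - 50\right)\right)^{2} - \left(\frac{133}{3} + 52 \left(-17\right)\right) = \left(70 - 40\right)^{2} - \left(\frac{133}{3} - 884\right) = 30^{2} - - \frac{2519}{3} = 900 + \frac{2519}{3} = \frac{5219}{3}$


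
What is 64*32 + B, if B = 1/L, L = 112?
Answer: 229377/112 ≈ 2048.0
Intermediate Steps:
B = 1/112 ≈ 0.0089286
64*32 + B = 64*32 + 1/112 = 2048 + 1/112 = 229377/112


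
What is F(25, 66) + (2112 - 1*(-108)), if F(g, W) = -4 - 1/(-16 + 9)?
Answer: 15513/7 ≈ 2216.1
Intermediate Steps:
F(g, W) = -27/7 (F(g, W) = -4 - 1/(-7) = -4 - 1*(-⅐) = -4 + ⅐ = -27/7)
F(25, 66) + (2112 - 1*(-108)) = -27/7 + (2112 - 1*(-108)) = -27/7 + (2112 + 108) = -27/7 + 2220 = 15513/7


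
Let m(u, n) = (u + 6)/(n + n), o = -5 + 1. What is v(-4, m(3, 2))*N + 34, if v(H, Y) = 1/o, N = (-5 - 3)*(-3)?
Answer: 28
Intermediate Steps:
o = -4
m(u, n) = (6 + u)/(2*n) (m(u, n) = (6 + u)/((2*n)) = (6 + u)*(1/(2*n)) = (6 + u)/(2*n))
N = 24 (N = -8*(-3) = 24)
v(H, Y) = -1/4 (v(H, Y) = 1/(-4) = -1/4)
v(-4, m(3, 2))*N + 34 = -1/4*24 + 34 = -6 + 34 = 28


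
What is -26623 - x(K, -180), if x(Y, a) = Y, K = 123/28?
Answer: -745567/28 ≈ -26627.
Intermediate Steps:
K = 123/28 (K = 123*(1/28) = 123/28 ≈ 4.3929)
-26623 - x(K, -180) = -26623 - 1*123/28 = -26623 - 123/28 = -745567/28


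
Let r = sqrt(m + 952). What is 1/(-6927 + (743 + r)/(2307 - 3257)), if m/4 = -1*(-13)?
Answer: -1250464670/8662946763889 + 380*sqrt(251)/8662946763889 ≈ -0.00014435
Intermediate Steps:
m = 52 (m = 4*(-1*(-13)) = 4*13 = 52)
r = 2*sqrt(251) (r = sqrt(52 + 952) = sqrt(1004) = 2*sqrt(251) ≈ 31.686)
1/(-6927 + (743 + r)/(2307 - 3257)) = 1/(-6927 + (743 + 2*sqrt(251))/(2307 - 3257)) = 1/(-6927 + (743 + 2*sqrt(251))/(-950)) = 1/(-6927 + (743 + 2*sqrt(251))*(-1/950)) = 1/(-6927 + (-743/950 - sqrt(251)/475)) = 1/(-6581393/950 - sqrt(251)/475)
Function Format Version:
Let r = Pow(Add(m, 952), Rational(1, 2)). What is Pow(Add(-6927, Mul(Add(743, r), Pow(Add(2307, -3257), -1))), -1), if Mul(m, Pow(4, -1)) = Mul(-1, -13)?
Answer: Add(Rational(-1250464670, 8662946763889), Mul(Rational(380, 8662946763889), Pow(251, Rational(1, 2)))) ≈ -0.00014435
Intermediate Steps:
m = 52 (m = Mul(4, Mul(-1, -13)) = Mul(4, 13) = 52)
r = Mul(2, Pow(251, Rational(1, 2))) (r = Pow(Add(52, 952), Rational(1, 2)) = Pow(1004, Rational(1, 2)) = Mul(2, Pow(251, Rational(1, 2))) ≈ 31.686)
Pow(Add(-6927, Mul(Add(743, r), Pow(Add(2307, -3257), -1))), -1) = Pow(Add(-6927, Mul(Add(743, Mul(2, Pow(251, Rational(1, 2)))), Pow(Add(2307, -3257), -1))), -1) = Pow(Add(-6927, Mul(Add(743, Mul(2, Pow(251, Rational(1, 2)))), Pow(-950, -1))), -1) = Pow(Add(-6927, Mul(Add(743, Mul(2, Pow(251, Rational(1, 2)))), Rational(-1, 950))), -1) = Pow(Add(-6927, Add(Rational(-743, 950), Mul(Rational(-1, 475), Pow(251, Rational(1, 2))))), -1) = Pow(Add(Rational(-6581393, 950), Mul(Rational(-1, 475), Pow(251, Rational(1, 2)))), -1)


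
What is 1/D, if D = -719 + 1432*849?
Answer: 1/1215049 ≈ 8.2301e-7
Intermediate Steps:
D = 1215049 (D = -719 + 1215768 = 1215049)
1/D = 1/1215049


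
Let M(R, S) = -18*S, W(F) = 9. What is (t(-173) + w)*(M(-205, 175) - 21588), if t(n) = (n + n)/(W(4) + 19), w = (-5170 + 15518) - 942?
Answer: -232379937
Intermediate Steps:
w = 9406 (w = 10348 - 942 = 9406)
t(n) = n/14 (t(n) = (n + n)/(9 + 19) = (2*n)/28 = (2*n)*(1/28) = n/14)
(t(-173) + w)*(M(-205, 175) - 21588) = ((1/14)*(-173) + 9406)*(-18*175 - 21588) = (-173/14 + 9406)*(-3150 - 21588) = (131511/14)*(-24738) = -232379937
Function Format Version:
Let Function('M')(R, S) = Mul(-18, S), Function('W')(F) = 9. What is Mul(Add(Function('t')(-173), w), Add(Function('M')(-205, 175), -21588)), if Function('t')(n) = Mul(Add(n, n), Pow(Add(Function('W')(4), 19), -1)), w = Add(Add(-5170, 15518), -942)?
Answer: -232379937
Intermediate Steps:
w = 9406 (w = Add(10348, -942) = 9406)
Function('t')(n) = Mul(Rational(1, 14), n) (Function('t')(n) = Mul(Add(n, n), Pow(Add(9, 19), -1)) = Mul(Mul(2, n), Pow(28, -1)) = Mul(Mul(2, n), Rational(1, 28)) = Mul(Rational(1, 14), n))
Mul(Add(Function('t')(-173), w), Add(Function('M')(-205, 175), -21588)) = Mul(Add(Mul(Rational(1, 14), -173), 9406), Add(Mul(-18, 175), -21588)) = Mul(Add(Rational(-173, 14), 9406), Add(-3150, -21588)) = Mul(Rational(131511, 14), -24738) = -232379937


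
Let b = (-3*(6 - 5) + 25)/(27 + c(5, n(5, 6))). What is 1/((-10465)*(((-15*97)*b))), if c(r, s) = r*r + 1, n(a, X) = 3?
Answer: 53/334984650 ≈ 1.5822e-7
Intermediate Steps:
c(r, s) = 1 + r**2 (c(r, s) = r**2 + 1 = 1 + r**2)
b = 22/53 (b = (-3*(6 - 5) + 25)/(27 + (1 + 5**2)) = (-3*1 + 25)/(27 + (1 + 25)) = (-3 + 25)/(27 + 26) = 22/53 ≈ 0.41509)
1/((-10465)*(((-15*97)*b))) = 1/((-10465)*((-15*97*(22/53)))) = -1/(10465*((-1455*22/53))) = -1/(10465*(-32010/53)) = -1/10465*(-53/32010) = 53/334984650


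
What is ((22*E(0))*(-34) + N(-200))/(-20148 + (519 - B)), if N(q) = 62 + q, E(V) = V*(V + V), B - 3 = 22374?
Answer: 23/7001 ≈ 0.0032852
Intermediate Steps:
B = 22377 (B = 3 + 22374 = 22377)
E(V) = 2*V² (E(V) = V*(2*V) = 2*V²)
((22*E(0))*(-34) + N(-200))/(-20148 + (519 - B)) = ((22*(2*0²))*(-34) + (62 - 200))/(-20148 + (519 - 1*22377)) = ((22*(2*0))*(-34) - 138)/(-20148 + (519 - 22377)) = ((22*0)*(-34) - 138)/(-20148 - 21858) = (0*(-34) - 138)/(-42006) = (0 - 138)*(-1/42006) = -138*(-1/42006) = 23/7001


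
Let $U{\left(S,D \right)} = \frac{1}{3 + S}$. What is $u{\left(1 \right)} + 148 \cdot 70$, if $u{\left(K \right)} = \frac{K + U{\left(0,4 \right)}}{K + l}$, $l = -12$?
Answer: $\frac{341876}{33} \approx 10360.0$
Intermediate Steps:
$u{\left(K \right)} = \frac{\frac{1}{3} + K}{-12 + K}$ ($u{\left(K \right)} = \frac{K + \frac{1}{3 + 0}}{K - 12} = \frac{K + \frac{1}{3}}{-12 + K} = \frac{\frac{1}{3} + K}{-12 + K}$)
$u{\left(1 \right)} + 148 \cdot 70 = \frac{\frac{1}{3} + 1}{-12 + 1} + 148 \cdot 70 = \frac{1}{-11} \cdot \frac{4}{3} + 10360 = \left(- \frac{1}{11}\right) \frac{4}{3} + 10360 = - \frac{4}{33} + 10360 = \frac{341876}{33}$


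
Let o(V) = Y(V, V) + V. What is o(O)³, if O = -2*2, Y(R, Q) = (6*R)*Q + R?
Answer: 681472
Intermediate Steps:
Y(R, Q) = R + 6*Q*R (Y(R, Q) = 6*Q*R + R = R + 6*Q*R)
O = -4
o(V) = V + V*(1 + 6*V) (o(V) = V*(1 + 6*V) + V = V + V*(1 + 6*V))
o(O)³ = (2*(-4)*(1 + 3*(-4)))³ = (2*(-4)*(1 - 12))³ = (2*(-4)*(-11))³ = 88³ = 681472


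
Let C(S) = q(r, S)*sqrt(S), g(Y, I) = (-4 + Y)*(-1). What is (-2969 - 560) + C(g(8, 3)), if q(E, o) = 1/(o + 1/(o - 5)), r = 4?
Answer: -3529 - 18*I/37 ≈ -3529.0 - 0.48649*I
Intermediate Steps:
g(Y, I) = 4 - Y
q(E, o) = 1/(o + 1/(-5 + o))
C(S) = sqrt(S)*(-5 + S)/(1 + S**2 - 5*S) (C(S) = ((-5 + S)/(1 + S**2 - 5*S))*sqrt(S) = sqrt(S)*(-5 + S)/(1 + S**2 - 5*S))
(-2969 - 560) + C(g(8, 3)) = (-2969 - 560) + sqrt(4 - 1*8)*(-5 + (4 - 1*8))/(1 + (4 - 1*8)**2 - 5*(4 - 1*8)) = -3529 + sqrt(4 - 8)*(-5 + (4 - 8))/(1 + (4 - 8)**2 - 5*(4 - 8)) = -3529 + sqrt(-4)*(-5 - 4)/(1 + (-4)**2 - 5*(-4)) = -3529 + (2*I)*(-9)/(1 + 16 + 20) = -3529 + (2*I)*(-9)/37 = -3529 + (2*I)*(1/37)*(-9) = -3529 - 18*I/37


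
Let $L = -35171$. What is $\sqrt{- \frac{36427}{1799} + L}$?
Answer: $\frac{16 i \sqrt{444894499}}{1799} \approx 187.59 i$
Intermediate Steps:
$\sqrt{- \frac{36427}{1799} + L} = \sqrt{- \frac{36427}{1799} - 35171} = \sqrt{- \frac{63309056}{1799}} = \frac{16 i \sqrt{444894499}}{1799}$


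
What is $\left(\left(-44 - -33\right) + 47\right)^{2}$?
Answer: $1296$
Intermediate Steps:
$\left(\left(-44 - -33\right) + 47\right)^{2} = \left(\left(-44 + 33\right) + 47\right)^{2} = \left(-11 + 47\right)^{2} = 36^{2} = 1296$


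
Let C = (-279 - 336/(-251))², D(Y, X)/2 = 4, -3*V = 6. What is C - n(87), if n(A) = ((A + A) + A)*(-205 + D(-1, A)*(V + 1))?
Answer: 8359528842/63001 ≈ 1.3269e+5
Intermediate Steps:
V = -2 (V = -⅓*6 = -2)
D(Y, X) = 8 (D(Y, X) = 2*4 = 8)
n(A) = -639*A (n(A) = ((A + A) + A)*(-205 + 8*(-2 + 1)) = (2*A + A)*(-205 + 8*(-1)) = (3*A)*(-205 - 8) = (3*A)*(-213) = -639*A)
C = 4857114249/63001 (C = (-279 - 336*(-1/251))² = (-279 + 336/251)² = (-69693/251)² = 4857114249/63001 ≈ 77096.)
C - n(87) = 4857114249/63001 - (-639)*87 = 4857114249/63001 - 1*(-55593) = 4857114249/63001 + 55593 = 8359528842/63001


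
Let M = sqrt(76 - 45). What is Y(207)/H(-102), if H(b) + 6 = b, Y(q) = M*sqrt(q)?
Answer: -sqrt(713)/36 ≈ -0.74172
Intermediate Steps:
M = sqrt(31) ≈ 5.5678
Y(q) = sqrt(31)*sqrt(q)
H(b) = -6 + b
Y(207)/H(-102) = (sqrt(31)*sqrt(207))/(-6 - 102) = (sqrt(31)*(3*sqrt(23)))/(-108) = (3*sqrt(713))*(-1/108) = -sqrt(713)/36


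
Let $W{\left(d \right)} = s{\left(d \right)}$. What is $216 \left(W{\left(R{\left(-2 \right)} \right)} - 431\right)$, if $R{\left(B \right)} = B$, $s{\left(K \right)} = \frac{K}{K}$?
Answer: $-92880$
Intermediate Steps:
$s{\left(K \right)} = 1$
$W{\left(d \right)} = 1$
$216 \left(W{\left(R{\left(-2 \right)} \right)} - 431\right) = 216 \left(1 - 431\right) = 216 \left(-430\right) = -92880$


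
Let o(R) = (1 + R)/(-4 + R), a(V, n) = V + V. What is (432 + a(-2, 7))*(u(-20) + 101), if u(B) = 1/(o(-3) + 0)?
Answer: 44726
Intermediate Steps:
a(V, n) = 2*V
o(R) = (1 + R)/(-4 + R)
u(B) = 7/2 (u(B) = 1/((1 - 3)/(-4 - 3) + 0) = 1/(-2/(-7) + 0) = 1/(-⅐*(-2) + 0) = 1/(2/7 + 0) = 1/(2/7) = 7/2)
(432 + a(-2, 7))*(u(-20) + 101) = (432 + 2*(-2))*(7/2 + 101) = (432 - 4)*(209/2) = 428*(209/2) = 44726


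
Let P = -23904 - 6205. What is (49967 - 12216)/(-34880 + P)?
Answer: -37751/64989 ≈ -0.58088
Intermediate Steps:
P = -30109
(49967 - 12216)/(-34880 + P) = (49967 - 12216)/(-34880 - 30109) = 37751/(-64989) = 37751*(-1/64989) = -37751/64989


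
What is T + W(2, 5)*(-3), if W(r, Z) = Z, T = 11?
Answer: -4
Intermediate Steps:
T + W(2, 5)*(-3) = 11 + 5*(-3) = 11 - 15 = -4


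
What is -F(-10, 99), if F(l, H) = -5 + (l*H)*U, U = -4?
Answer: -3955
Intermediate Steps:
F(l, H) = -5 - 4*H*l (F(l, H) = -5 + (l*H)*(-4) = -5 + (H*l)*(-4) = -5 - 4*H*l)
-F(-10, 99) = -(-5 - 4*99*(-10)) = -(-5 + 3960) = -1*3955 = -3955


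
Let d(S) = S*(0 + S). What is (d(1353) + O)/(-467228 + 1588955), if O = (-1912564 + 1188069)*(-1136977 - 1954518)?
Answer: 2239774500634/1121727 ≈ 1.9967e+6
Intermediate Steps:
d(S) = S**2 (d(S) = S*S = S**2)
O = 2239772670025 (O = -724495*(-3091495) = 2239772670025)
(d(1353) + O)/(-467228 + 1588955) = (1353**2 + 2239772670025)/(-467228 + 1588955) = (1830609 + 2239772670025)/1121727 = 2239774500634*(1/1121727) = 2239774500634/1121727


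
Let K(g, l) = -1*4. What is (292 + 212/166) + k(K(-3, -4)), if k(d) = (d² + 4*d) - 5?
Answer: 23927/83 ≈ 288.28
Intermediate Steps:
K(g, l) = -4
k(d) = -5 + d² + 4*d
(292 + 212/166) + k(K(-3, -4)) = (292 + 212/166) + (-5 + (-4)² + 4*(-4)) = (292 + 212*(1/166)) + (-5 + 16 - 16) = (292 + 106/83) - 5 = 24342/83 - 5 = 23927/83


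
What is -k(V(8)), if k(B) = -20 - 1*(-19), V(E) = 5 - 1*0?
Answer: 1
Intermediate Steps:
V(E) = 5 (V(E) = 5 + 0 = 5)
k(B) = -1 (k(B) = -20 + 19 = -1)
-k(V(8)) = -1*(-1) = 1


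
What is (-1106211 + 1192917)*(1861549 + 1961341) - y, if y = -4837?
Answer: 331467505177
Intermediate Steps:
(-1106211 + 1192917)*(1861549 + 1961341) - y = (-1106211 + 1192917)*(1861549 + 1961341) - 1*(-4837) = 86706*3822890 + 4837 = 331467500340 + 4837 = 331467505177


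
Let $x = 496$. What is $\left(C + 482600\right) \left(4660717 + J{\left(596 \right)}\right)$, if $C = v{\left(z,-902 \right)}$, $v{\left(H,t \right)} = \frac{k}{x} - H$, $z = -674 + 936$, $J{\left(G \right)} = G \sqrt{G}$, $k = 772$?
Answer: $\frac{278757973145285}{124} + \frac{17823411290 \sqrt{149}}{31} \approx 2.2551 \cdot 10^{12}$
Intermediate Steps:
$J{\left(G \right)} = G^{\frac{3}{2}}$
$z = 262$
$v{\left(H,t \right)} = \frac{193}{124} - H$ ($v{\left(H,t \right)} = \frac{772}{496} - H = 772 \cdot \frac{1}{496} - H = \frac{193}{124} - H$)
$C = - \frac{32295}{124}$ ($C = \frac{193}{124} - 262 = - \frac{32295}{124} \approx -260.44$)
$\left(C + 482600\right) \left(4660717 + J{\left(596 \right)}\right) = \left(- \frac{32295}{124} + 482600\right) \left(4660717 + 596^{\frac{3}{2}}\right) = \frac{59810105 \left(4660717 + 1192 \sqrt{149}\right)}{124} = \frac{278757973145285}{124} + \frac{17823411290 \sqrt{149}}{31}$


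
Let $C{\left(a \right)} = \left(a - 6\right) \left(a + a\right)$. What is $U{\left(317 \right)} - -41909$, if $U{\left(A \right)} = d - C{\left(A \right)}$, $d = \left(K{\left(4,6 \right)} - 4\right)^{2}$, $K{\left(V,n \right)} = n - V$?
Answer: $-155261$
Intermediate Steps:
$C{\left(a \right)} = 2 a \left(-6 + a\right)$ ($C{\left(a \right)} = \left(-6 + a\right) 2 a = 2 a \left(-6 + a\right)$)
$d = 4$ ($d = \left(\left(6 - 4\right) - 4\right)^{2} = \left(2 - 4\right)^{2} = \left(-2\right)^{2} = 4$)
$U{\left(A \right)} = 4 - 2 A \left(-6 + A\right)$
$U{\left(317 \right)} - -41909 = \left(4 - 634 \left(-6 + 317\right)\right) - -41909 = \left(4 - 634 \cdot 311\right) + 41909 = \left(4 - 197174\right) + 41909 = -197170 + 41909 = -155261$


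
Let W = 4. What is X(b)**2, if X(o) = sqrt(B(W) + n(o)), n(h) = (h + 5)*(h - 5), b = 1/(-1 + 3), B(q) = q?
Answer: -83/4 ≈ -20.750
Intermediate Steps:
b = 1/2 ≈ 0.50000
n(h) = (-5 + h)*(5 + h) (n(h) = (5 + h)*(-5 + h) = (-5 + h)*(5 + h))
X(o) = sqrt(-21 + o**2) (X(o) = sqrt(4 + (-25 + o**2)) = sqrt(-21 + o**2))
X(b)**2 = (sqrt(-21 + (1/2)**2))**2 = (sqrt(-21 + 1/4))**2 = (sqrt(-83/4))**2 = (I*sqrt(83)/2)**2 = -83/4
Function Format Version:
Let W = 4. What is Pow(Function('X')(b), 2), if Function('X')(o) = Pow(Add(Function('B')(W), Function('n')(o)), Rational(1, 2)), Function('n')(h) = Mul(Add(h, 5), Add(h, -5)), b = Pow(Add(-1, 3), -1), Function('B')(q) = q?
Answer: Rational(-83, 4) ≈ -20.750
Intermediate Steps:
b = Rational(1, 2) (b = Pow(2, -1) = Rational(1, 2) ≈ 0.50000)
Function('n')(h) = Mul(Add(-5, h), Add(5, h)) (Function('n')(h) = Mul(Add(5, h), Add(-5, h)) = Mul(Add(-5, h), Add(5, h)))
Function('X')(o) = Pow(Add(-21, Pow(o, 2)), Rational(1, 2)) (Function('X')(o) = Pow(Add(4, Add(-25, Pow(o, 2))), Rational(1, 2)) = Pow(Add(-21, Pow(o, 2)), Rational(1, 2)))
Pow(Function('X')(b), 2) = Pow(Pow(Add(-21, Pow(Rational(1, 2), 2)), Rational(1, 2)), 2) = Pow(Pow(Add(-21, Rational(1, 4)), Rational(1, 2)), 2) = Pow(Pow(Rational(-83, 4), Rational(1, 2)), 2) = Pow(Mul(Rational(1, 2), I, Pow(83, Rational(1, 2))), 2) = Rational(-83, 4)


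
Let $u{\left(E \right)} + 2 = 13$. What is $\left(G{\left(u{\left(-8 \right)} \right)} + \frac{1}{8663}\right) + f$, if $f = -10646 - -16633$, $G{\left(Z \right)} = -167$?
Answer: $\frac{50418661}{8663} \approx 5820.0$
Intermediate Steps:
$u{\left(E \right)} = 11$ ($u{\left(E \right)} = -2 + 13 = 11$)
$f = 5987$ ($f = -10646 + 16633 = 5987$)
$\left(G{\left(u{\left(-8 \right)} \right)} + \frac{1}{8663}\right) + f = \left(-167 + \frac{1}{8663}\right) + 5987 = - \frac{1446720}{8663} + 5987 = \frac{50418661}{8663}$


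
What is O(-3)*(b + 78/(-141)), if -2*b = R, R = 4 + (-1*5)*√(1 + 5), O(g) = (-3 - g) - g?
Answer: -360/47 + 15*√6/2 ≈ 10.712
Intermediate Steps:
O(g) = -3 - 2*g
R = 4 - 5*√6 ≈ -8.2475
b = -2 + 5*√6/2 (b = -(4 - 5*√6)/2 = -2 + 5*√6/2 ≈ 4.1237)
O(-3)*(b + 78/(-141)) = (-3 - 2*(-3))*((-2 + 5*√6/2) + 78/(-141)) = (-3 + 6)*((-2 + 5*√6/2) + 78*(-1/141)) = 3*((-2 + 5*√6/2) - 26/47) = 3*(-120/47 + 5*√6/2) = -360/47 + 15*√6/2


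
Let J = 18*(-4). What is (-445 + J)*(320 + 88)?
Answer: -210936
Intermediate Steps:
J = -72
(-445 + J)*(320 + 88) = (-445 - 72)*(320 + 88) = -517*408 = -210936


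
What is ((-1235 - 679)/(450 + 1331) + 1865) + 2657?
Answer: 8051768/1781 ≈ 4520.9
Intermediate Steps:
((-1235 - 679)/(450 + 1331) + 1865) + 2657 = (-1914/1781 + 1865) + 2657 = 3319651/1781 + 2657 = 8051768/1781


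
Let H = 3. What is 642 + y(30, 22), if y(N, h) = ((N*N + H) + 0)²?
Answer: 816051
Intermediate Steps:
y(N, h) = (3 + N²)² (y(N, h) = ((N*N + 3) + 0)² = ((N² + 3) + 0)² = ((3 + N²) + 0)² = (3 + N²)²)
642 + y(30, 22) = 642 + (3 + 30²)² = 642 + (3 + 900)² = 642 + 903² = 642 + 815409 = 816051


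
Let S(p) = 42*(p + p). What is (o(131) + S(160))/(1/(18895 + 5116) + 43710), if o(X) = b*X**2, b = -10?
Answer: -3797819870/1049520811 ≈ -3.6186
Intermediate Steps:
S(p) = 84*p (S(p) = 42*(2*p) = 84*p)
o(X) = -10*X**2
(o(131) + S(160))/(1/(18895 + 5116) + 43710) = (-10*131**2 + 84*160)/(1/(18895 + 5116) + 43710) = (-10*17161 + 13440)/(1/24011 + 43710) = (-171610 + 13440)/(1/24011 + 43710) = -158170/1049520811/24011 = -158170*24011/1049520811 = -3797819870/1049520811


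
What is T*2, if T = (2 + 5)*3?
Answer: 42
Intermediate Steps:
T = 21 (T = 7*3 = 21)
T*2 = 21*2 = 42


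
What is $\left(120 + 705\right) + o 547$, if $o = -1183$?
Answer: $-646276$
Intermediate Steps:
$\left(120 + 705\right) + o 547 = \left(120 + 705\right) - 647101 = 825 - 647101 = -646276$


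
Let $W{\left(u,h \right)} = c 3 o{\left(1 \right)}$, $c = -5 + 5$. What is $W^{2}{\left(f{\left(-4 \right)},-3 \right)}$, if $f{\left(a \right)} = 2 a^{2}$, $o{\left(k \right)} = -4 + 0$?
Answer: $0$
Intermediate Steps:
$c = 0$
$o{\left(k \right)} = -4$
$W{\left(u,h \right)} = 0$ ($W{\left(u,h \right)} = 0 \cdot 3 \left(-4\right) = 0 \left(-4\right) = 0$)
$W^{2}{\left(f{\left(-4 \right)},-3 \right)} = 0^{2} = 0$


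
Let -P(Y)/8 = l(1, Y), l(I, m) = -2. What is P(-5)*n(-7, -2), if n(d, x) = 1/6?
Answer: 8/3 ≈ 2.6667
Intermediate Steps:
P(Y) = 16 (P(Y) = -8*(-2) = 16)
n(d, x) = ⅙
P(-5)*n(-7, -2) = 16*(⅙) = 8/3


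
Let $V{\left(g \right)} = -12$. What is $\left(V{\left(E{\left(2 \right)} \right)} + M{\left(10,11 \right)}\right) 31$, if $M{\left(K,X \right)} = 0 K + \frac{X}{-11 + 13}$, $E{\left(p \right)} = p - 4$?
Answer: $- \frac{403}{2} \approx -201.5$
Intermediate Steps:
$E{\left(p \right)} = -4 + p$
$M{\left(K,X \right)} = \frac{X}{2}$ ($M{\left(K,X \right)} = 0 + \frac{X}{2} = \frac{X}{2}$)
$\left(V{\left(E{\left(2 \right)} \right)} + M{\left(10,11 \right)}\right) 31 = \left(-12 + \frac{1}{2} \cdot 11\right) 31 = \left(-12 + \frac{11}{2}\right) 31 = \left(- \frac{13}{2}\right) 31 = - \frac{403}{2}$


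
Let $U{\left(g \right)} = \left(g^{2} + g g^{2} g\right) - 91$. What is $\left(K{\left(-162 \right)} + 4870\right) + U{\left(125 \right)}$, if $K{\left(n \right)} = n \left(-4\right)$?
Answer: $244161677$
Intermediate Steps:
$K{\left(n \right)} = - 4 n$
$U{\left(g \right)} = -91 + g^{2} + g^{4}$ ($U{\left(g \right)} = \left(g^{2} + g^{3} g\right) - 91 = \left(g^{2} + g^{4}\right) - 91 = -91 + g^{2} + g^{4}$)
$\left(K{\left(-162 \right)} + 4870\right) + U{\left(125 \right)} = \left(\left(-4\right) \left(-162\right) + 4870\right) + \left(-91 + 125^{2} + 125^{4}\right) = \left(648 + 4870\right) + \left(-91 + 15625 + 244140625\right) = 5518 + 244156159 = 244161677$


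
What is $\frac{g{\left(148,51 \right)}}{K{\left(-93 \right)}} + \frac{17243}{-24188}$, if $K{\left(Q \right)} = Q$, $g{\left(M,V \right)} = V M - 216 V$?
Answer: $\frac{27426795}{749828} \approx 36.577$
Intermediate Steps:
$g{\left(M,V \right)} = - 216 V + M V$ ($g{\left(M,V \right)} = M V - 216 V = - 216 V + M V$)
$\frac{g{\left(148,51 \right)}}{K{\left(-93 \right)}} + \frac{17243}{-24188} = \frac{51 \left(-216 + 148\right)}{-93} + \frac{17243}{-24188} = 51 \left(-68\right) \left(- \frac{1}{93}\right) + 17243 \left(- \frac{1}{24188}\right) = \left(-3468\right) \left(- \frac{1}{93}\right) - \frac{17243}{24188} = \frac{1156}{31} - \frac{17243}{24188} = \frac{27426795}{749828}$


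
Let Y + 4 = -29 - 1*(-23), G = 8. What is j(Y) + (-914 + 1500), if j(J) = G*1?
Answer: 594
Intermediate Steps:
Y = -10 (Y = -4 + (-29 - 1*(-23)) = -4 + (-29 + 23) = -4 - 6 = -10)
j(J) = 8 (j(J) = 8*1 = 8)
j(Y) + (-914 + 1500) = 8 + (-914 + 1500) = 8 + 586 = 594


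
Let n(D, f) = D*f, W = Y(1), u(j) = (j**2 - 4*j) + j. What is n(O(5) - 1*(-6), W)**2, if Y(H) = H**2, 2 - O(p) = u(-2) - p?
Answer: 9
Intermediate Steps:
u(j) = j**2 - 3*j
O(p) = -8 + p (O(p) = 2 - (-2*(-3 - 2) - p) = 2 - (-2*(-5) - p) = 2 - (10 - p) = 2 + (-10 + p) = -8 + p)
W = 1 (W = 1**2 = 1)
n(O(5) - 1*(-6), W)**2 = (((-8 + 5) - 1*(-6))*1)**2 = ((-3 + 6)*1)**2 = (3*1)**2 = 3**2 = 9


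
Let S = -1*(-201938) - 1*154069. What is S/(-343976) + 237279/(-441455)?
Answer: -14678612957/21692846440 ≈ -0.67666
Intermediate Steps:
S = 47869 (S = 201938 - 154069 = 47869)
S/(-343976) + 237279/(-441455) = 47869/(-343976) + 237279/(-441455) = 47869*(-1/343976) + 237279*(-1/441455) = -47869/343976 - 33897/63065 = -14678612957/21692846440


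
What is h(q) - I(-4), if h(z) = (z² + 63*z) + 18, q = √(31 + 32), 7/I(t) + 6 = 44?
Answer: 3071/38 + 189*√7 ≈ 580.86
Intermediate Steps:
I(t) = 7/38 (I(t) = 7/(-6 + 44) = 7/38)
q = 3*√7 (q = √63 = 3*√7 ≈ 7.9373)
h(z) = 18 + z² + 63*z
h(q) - I(-4) = (18 + (3*√7)² + 63*(3*√7)) - 1*7/38 = (18 + 63 + 189*√7) - 7/38 = (81 + 189*√7) - 7/38 = 3071/38 + 189*√7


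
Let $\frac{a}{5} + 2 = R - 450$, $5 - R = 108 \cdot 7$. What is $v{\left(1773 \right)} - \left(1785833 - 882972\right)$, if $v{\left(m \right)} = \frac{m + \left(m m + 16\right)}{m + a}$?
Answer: $- \frac{1916540840}{2121} \approx -9.036 \cdot 10^{5}$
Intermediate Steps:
$R = -751$ ($R = 5 - 108 \cdot 7 = 5 - 756 = -751$)
$a = -6015$ ($a = -10 + 5 \left(-751 - 450\right) = -10 + 5 \left(-1201\right) = -10 - 6005 = -6015$)
$v{\left(m \right)} = \frac{16 + m + m^{2}}{-6015 + m}$ ($v{\left(m \right)} = \frac{m + \left(m m + 16\right)}{m - 6015} = \frac{m + \left(m^{2} + 16\right)}{-6015 + m} = \frac{m + \left(16 + m^{2}\right)}{-6015 + m} = \frac{16 + m + m^{2}}{-6015 + m}$)
$v{\left(1773 \right)} - \left(1785833 - 882972\right) = \frac{16 + 1773 + 1773^{2}}{-6015 + 1773} - \left(1785833 - 882972\right) = \frac{16 + 1773 + 3143529}{-4242} - 902861 = \left(- \frac{1}{4242}\right) 3145318 - 902861 = - \frac{1572659}{2121} + \left(-2186448 + 1283587\right) = - \frac{1572659}{2121} - 902861 = - \frac{1916540840}{2121}$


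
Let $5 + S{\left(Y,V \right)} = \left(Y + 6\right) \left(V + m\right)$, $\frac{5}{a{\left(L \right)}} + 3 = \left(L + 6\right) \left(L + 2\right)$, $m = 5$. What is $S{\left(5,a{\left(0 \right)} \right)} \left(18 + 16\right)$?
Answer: $\frac{17170}{9} \approx 1907.8$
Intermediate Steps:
$a{\left(L \right)} = \frac{5}{-3 + \left(2 + L\right) \left(6 + L\right)}$ ($a{\left(L \right)} = \frac{5}{-3 + \left(L + 6\right) \left(L + 2\right)} = \frac{5}{-3 + \left(6 + L\right) \left(2 + L\right)} = \frac{5}{-3 + \left(2 + L\right) \left(6 + L\right)}$)
$S{\left(Y,V \right)} = -5 + \left(5 + V\right) \left(6 + Y\right)$ ($S{\left(Y,V \right)} = -5 + \left(Y + 6\right) \left(V + 5\right) = -5 + \left(6 + Y\right) \left(5 + V\right) = -5 + \left(5 + V\right) \left(6 + Y\right)$)
$S{\left(5,a{\left(0 \right)} \right)} \left(18 + 16\right) = \left(25 + 5 \cdot 5 + 6 \frac{5}{9 + 0^{2} + 8 \cdot 0} + \frac{5}{9 + 0^{2} + 8 \cdot 0} \cdot 5\right) \left(18 + 16\right) = \left(25 + 25 + 6 \frac{5}{9 + 0 + 0} + \frac{5}{9 + 0 + 0} \cdot 5\right) 34 = \left(25 + 25 + 6 \cdot \frac{5}{9} + \frac{5}{9} \cdot 5\right) 34 = \left(25 + 25 + \frac{10}{3} + \frac{25}{9}\right) 34 = \frac{505}{9} \cdot 34 = \frac{17170}{9}$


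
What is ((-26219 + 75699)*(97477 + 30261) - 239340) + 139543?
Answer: 6320376443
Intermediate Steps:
((-26219 + 75699)*(97477 + 30261) - 239340) + 139543 = (49480*127738 - 239340) + 139543 = (6320476240 - 239340) + 139543 = 6320236900 + 139543 = 6320376443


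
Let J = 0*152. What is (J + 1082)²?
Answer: 1170724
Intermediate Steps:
J = 0
(J + 1082)² = (0 + 1082)² = 1082² = 1170724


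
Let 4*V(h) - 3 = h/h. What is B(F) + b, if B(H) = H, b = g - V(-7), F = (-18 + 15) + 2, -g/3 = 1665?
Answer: -4997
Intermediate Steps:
g = -4995 (g = -3*1665 = -4995)
V(h) = 1 (V(h) = ¾ + (h/h)/4 = ¾ + (¼)*1 = ¾ + ¼ = 1)
F = -1 (F = -3 + 2 = -1)
b = -4996 (b = -4995 - 1*1 = -4995 - 1 = -4996)
B(F) + b = -1 - 4996 = -4997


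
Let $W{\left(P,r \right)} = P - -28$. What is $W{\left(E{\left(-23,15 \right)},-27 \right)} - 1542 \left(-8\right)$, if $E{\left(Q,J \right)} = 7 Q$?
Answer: $12203$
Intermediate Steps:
$W{\left(P,r \right)} = 28 + P$ ($W{\left(P,r \right)} = P + 28 = 28 + P$)
$W{\left(E{\left(-23,15 \right)},-27 \right)} - 1542 \left(-8\right) = \left(28 + 7 \left(-23\right)\right) - 1542 \left(-8\right) = \left(28 - 161\right) - -12336 = -133 + 12336 = 12203$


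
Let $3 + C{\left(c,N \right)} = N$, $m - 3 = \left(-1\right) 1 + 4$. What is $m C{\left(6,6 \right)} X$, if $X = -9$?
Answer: $-162$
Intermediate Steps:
$m = 6$ ($m = 3 + \left(\left(-1\right) 1 + 4\right) = 3 + \left(-1 + 4\right) = 3 + 3 = 6$)
$C{\left(c,N \right)} = -3 + N$
$m C{\left(6,6 \right)} X = 6 \left(-3 + 6\right) \left(-9\right) = 6 \cdot 3 \left(-9\right) = 18 \left(-9\right) = -162$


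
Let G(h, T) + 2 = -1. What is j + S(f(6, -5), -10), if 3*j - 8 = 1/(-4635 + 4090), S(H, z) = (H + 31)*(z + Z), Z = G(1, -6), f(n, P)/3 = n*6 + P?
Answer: -877087/545 ≈ -1609.3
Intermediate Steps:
G(h, T) = -3 (G(h, T) = -2 - 1 = -3)
f(n, P) = 3*P + 18*n (f(n, P) = 3*(n*6 + P) = 3*(6*n + P) = 3*(P + 6*n) = 3*P + 18*n)
Z = -3
S(H, z) = (-3 + z)*(31 + H) (S(H, z) = (H + 31)*(z - 3) = (31 + H)*(-3 + z) = (-3 + z)*(31 + H))
j = 1453/545 (j = 8/3 + 1/(3*(-4635 + 4090)) = 8/3 + (⅓)/(-545) = 8/3 + (⅓)*(-1/545) = 8/3 - 1/1635 = 1453/545 ≈ 2.6661)
j + S(f(6, -5), -10) = 1453/545 + (-93 - 3*(3*(-5) + 18*6) + 31*(-10) + (3*(-5) + 18*6)*(-10)) = 1453/545 + (-93 - 3*(-15 + 108) - 310 + (-15 + 108)*(-10)) = 1453/545 + (-93 - 3*93 - 310 + 93*(-10)) = 1453/545 + (-93 - 279 - 310 - 930) = 1453/545 - 1612 = -877087/545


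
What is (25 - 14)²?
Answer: 121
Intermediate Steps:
(25 - 14)² = 11² = 121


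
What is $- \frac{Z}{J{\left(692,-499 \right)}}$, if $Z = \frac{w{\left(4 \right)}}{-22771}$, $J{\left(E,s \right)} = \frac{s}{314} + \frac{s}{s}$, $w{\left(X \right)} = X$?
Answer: $- \frac{1256}{4212635} \approx -0.00029815$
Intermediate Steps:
$J{\left(E,s \right)} = 1 + \frac{s}{314}$ ($J{\left(E,s \right)} = s \frac{1}{314} + 1 = \frac{s}{314} + 1 = 1 + \frac{s}{314}$)
$Z = - \frac{4}{22771}$ ($Z = \frac{4}{-22771} = 4 \left(- \frac{1}{22771}\right) = - \frac{4}{22771} \approx -0.00017566$)
$- \frac{Z}{J{\left(692,-499 \right)}} = - \frac{-4}{22771 \left(1 + \frac{1}{314} \left(-499\right)\right)} = - \frac{-4}{22771 \left(1 - \frac{499}{314}\right)} = - \frac{-4}{22771 \left(- \frac{185}{314}\right)} = - \frac{\left(-4\right) \left(-314\right)}{22771 \cdot 185} = \left(-1\right) \frac{1256}{4212635} = - \frac{1256}{4212635}$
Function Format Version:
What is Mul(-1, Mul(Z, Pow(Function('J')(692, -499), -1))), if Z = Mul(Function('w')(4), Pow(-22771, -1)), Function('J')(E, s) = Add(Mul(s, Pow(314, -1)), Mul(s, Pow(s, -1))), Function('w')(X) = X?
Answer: Rational(-1256, 4212635) ≈ -0.00029815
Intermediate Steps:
Function('J')(E, s) = Add(1, Mul(Rational(1, 314), s)) (Function('J')(E, s) = Add(Mul(s, Rational(1, 314)), 1) = Add(Mul(Rational(1, 314), s), 1) = Add(1, Mul(Rational(1, 314), s)))
Z = Rational(-4, 22771) (Z = Mul(4, Pow(-22771, -1)) = Mul(4, Rational(-1, 22771)) = Rational(-4, 22771) ≈ -0.00017566)
Mul(-1, Mul(Z, Pow(Function('J')(692, -499), -1))) = Mul(-1, Mul(Rational(-4, 22771), Pow(Add(1, Mul(Rational(1, 314), -499)), -1))) = Mul(-1, Mul(Rational(-4, 22771), Pow(Add(1, Rational(-499, 314)), -1))) = Mul(-1, Mul(Rational(-4, 22771), Pow(Rational(-185, 314), -1))) = Mul(-1, Mul(Rational(-4, 22771), Rational(-314, 185))) = Mul(-1, Rational(1256, 4212635)) = Rational(-1256, 4212635)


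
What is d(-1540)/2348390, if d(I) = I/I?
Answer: 1/2348390 ≈ 4.2582e-7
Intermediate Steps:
d(I) = 1
d(-1540)/2348390 = 1/2348390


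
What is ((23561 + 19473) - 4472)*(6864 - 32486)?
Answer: -988035564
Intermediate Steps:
((23561 + 19473) - 4472)*(6864 - 32486) = (43034 - 4472)*(-25622) = 38562*(-25622) = -988035564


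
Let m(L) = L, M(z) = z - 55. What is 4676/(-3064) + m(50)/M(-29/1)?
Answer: -17062/8043 ≈ -2.1213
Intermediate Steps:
M(z) = -55 + z
4676/(-3064) + m(50)/M(-29/1) = 4676/(-3064) + 50/(-55 - 29/1) = 4676*(-1/3064) + 50/(-55 - 29*1) = -1169/766 + 50/(-55 - 29) = -1169/766 + 50/(-84) = -1169/766 + 50*(-1/84) = -1169/766 - 25/42 = -17062/8043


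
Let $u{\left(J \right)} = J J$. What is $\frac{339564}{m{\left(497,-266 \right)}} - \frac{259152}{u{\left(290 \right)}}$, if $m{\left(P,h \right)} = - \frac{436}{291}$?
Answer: $- \frac{519393544917}{2291725} \approx -2.2664 \cdot 10^{5}$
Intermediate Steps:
$u{\left(J \right)} = J^{2}$
$m{\left(P,h \right)} = - \frac{436}{291}$ ($m{\left(P,h \right)} = \left(-436\right) \frac{1}{291} = - \frac{436}{291}$)
$\frac{339564}{m{\left(497,-266 \right)}} - \frac{259152}{u{\left(290 \right)}} = \frac{339564}{- \frac{436}{291}} - \frac{259152}{290^{2}} = 339564 \left(- \frac{291}{436}\right) - \frac{259152}{84100} = - \frac{24703281}{109} - \frac{64788}{21025} = - \frac{519393544917}{2291725}$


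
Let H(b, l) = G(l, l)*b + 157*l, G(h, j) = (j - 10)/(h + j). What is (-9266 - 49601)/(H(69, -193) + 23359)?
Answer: 22722662/2665605 ≈ 8.5244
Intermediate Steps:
G(h, j) = (-10 + j)/(h + j)
H(b, l) = 157*l + b*(-10 + l)/(2*l) (H(b, l) = ((-10 + l)/(l + l))*b + 157*l = ((-10 + l)/((2*l)))*b + 157*l = ((1/(2*l))*(-10 + l))*b + 157*l = ((-10 + l)/(2*l))*b + 157*l = b*(-10 + l)/(2*l) + 157*l = 157*l + b*(-10 + l)/(2*l))
(-9266 - 49601)/(H(69, -193) + 23359) = (-9266 - 49601)/(((1/2)*69 + 157*(-193) - 5*69/(-193)) + 23359) = -58867/((69/2 - 30301 - 5*69*(-1/193)) + 23359) = -58867/((69/2 - 30301 + 345/193) + 23359) = -58867/(-11682179/386 + 23359) = -58867/(-2665605/386) = -58867*(-386/2665605) = 22722662/2665605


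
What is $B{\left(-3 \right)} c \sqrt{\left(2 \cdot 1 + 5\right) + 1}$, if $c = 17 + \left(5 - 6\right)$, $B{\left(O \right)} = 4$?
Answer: $128 \sqrt{2} \approx 181.02$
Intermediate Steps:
$c = 16$ ($c = 17 + \left(5 - 6\right) = 17 - 1 = 16$)
$B{\left(-3 \right)} c \sqrt{\left(2 \cdot 1 + 5\right) + 1} = 4 \cdot 16 \sqrt{\left(2 \cdot 1 + 5\right) + 1} = 64 \sqrt{\left(2 + 5\right) + 1} = 64 \sqrt{7 + 1} = 64 \sqrt{8} = 64 \cdot 2 \sqrt{2} = 128 \sqrt{2}$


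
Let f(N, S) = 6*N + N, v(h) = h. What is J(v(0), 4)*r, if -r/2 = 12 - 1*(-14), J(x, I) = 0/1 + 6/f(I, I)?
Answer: -78/7 ≈ -11.143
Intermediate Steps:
f(N, S) = 7*N
J(x, I) = 6/(7*I) (J(x, I) = 0/1 + 6/((7*I)) = 0*1 + 6*(1/(7*I)) = 0 + 6/(7*I) = 6/(7*I))
r = -52 (r = -2*(12 - 1*(-14)) = -2*(12 + 14) = -2*26 = -52)
J(v(0), 4)*r = ((6/7)/4)*(-52) = ((6/7)*(1/4))*(-52) = (3/14)*(-52) = -78/7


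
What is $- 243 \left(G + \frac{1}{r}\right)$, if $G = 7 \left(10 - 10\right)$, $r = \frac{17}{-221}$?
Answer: $3159$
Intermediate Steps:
$r = - \frac{1}{13}$ ($r = 17 \left(- \frac{1}{221}\right) = - \frac{1}{13} \approx -0.076923$)
$G = 0$ ($G = 7 \cdot 0 = 0$)
$- 243 \left(G + \frac{1}{r}\right) = - 243 \left(0 + \frac{1}{- \frac{1}{13}}\right) = - 243 \left(0 - 13\right) = \left(-243\right) \left(-13\right) = 3159$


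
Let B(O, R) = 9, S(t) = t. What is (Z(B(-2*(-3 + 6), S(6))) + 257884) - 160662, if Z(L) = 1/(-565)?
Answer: 54930429/565 ≈ 97222.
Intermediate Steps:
Z(L) = -1/565
(Z(B(-2*(-3 + 6), S(6))) + 257884) - 160662 = (-1/565 + 257884) - 160662 = 145704459/565 - 160662 = 54930429/565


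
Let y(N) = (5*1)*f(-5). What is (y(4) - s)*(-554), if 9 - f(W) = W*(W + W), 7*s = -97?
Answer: 741252/7 ≈ 1.0589e+5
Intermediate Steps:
s = -97/7 (s = (1/7)*(-97) = -97/7 ≈ -13.857)
f(W) = 9 - 2*W**2 (f(W) = 9 - W*(W + W) = 9 - W*2*W = 9 - 2*W**2)
y(N) = -205 (y(N) = (5*1)*(9 - 2*(-5)**2) = 5*(9 - 2*25) = 5*(9 - 50) = 5*(-41) = -205)
(y(4) - s)*(-554) = (-205 - 1*(-97/7))*(-554) = (-205 + 97/7)*(-554) = -1338/7*(-554) = 741252/7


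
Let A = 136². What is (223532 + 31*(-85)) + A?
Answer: 239393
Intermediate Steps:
A = 18496
(223532 + 31*(-85)) + A = (223532 + 31*(-85)) + 18496 = (223532 - 2635) + 18496 = 220897 + 18496 = 239393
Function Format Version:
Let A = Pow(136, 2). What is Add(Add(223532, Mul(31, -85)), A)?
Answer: 239393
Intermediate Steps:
A = 18496
Add(Add(223532, Mul(31, -85)), A) = Add(Add(223532, Mul(31, -85)), 18496) = Add(Add(223532, -2635), 18496) = Add(220897, 18496) = 239393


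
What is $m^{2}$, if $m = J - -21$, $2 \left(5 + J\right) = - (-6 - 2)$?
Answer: $400$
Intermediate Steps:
$J = -1$ ($J = -5 + \frac{\left(-1\right) \left(-6 - 2\right)}{2} = -5 + \frac{\left(-1\right) \left(-8\right)}{2} = -5 + \frac{1}{2} \cdot 8 = -5 + 4 = -1$)
$m = 20$ ($m = -1 - -21 = -1 + 21 = 20$)
$m^{2} = 20^{2} = 400$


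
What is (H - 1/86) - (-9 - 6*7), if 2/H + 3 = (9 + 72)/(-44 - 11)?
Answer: 534625/10578 ≈ 50.541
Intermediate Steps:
H = -55/123 (H = 2/(-3 + (9 + 72)/(-44 - 11)) = 2/(-3 + 81/(-55)) = 2/(-3 + 81*(-1/55)) = 2/(-3 - 81/55) = 2/(-246/55) = 2*(-55/246) = -55/123 ≈ -0.44715)
(H - 1/86) - (-9 - 6*7) = (-55/123 - 1/86) - (-9 - 6*7) = (-55/123 - 1*1/86) - (-9 - 42) = (-55/123 - 1/86) - 1*(-51) = -4853/10578 + 51 = 534625/10578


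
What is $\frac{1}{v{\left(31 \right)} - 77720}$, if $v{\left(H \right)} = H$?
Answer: $- \frac{1}{77689} \approx -1.2872 \cdot 10^{-5}$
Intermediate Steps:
$\frac{1}{v{\left(31 \right)} - 77720} = \frac{1}{31 - 77720} = \frac{1}{-77689} = - \frac{1}{77689}$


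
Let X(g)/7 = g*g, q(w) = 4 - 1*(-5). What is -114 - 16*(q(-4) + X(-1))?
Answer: -370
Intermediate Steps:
q(w) = 9 (q(w) = 4 + 5 = 9)
X(g) = 7*g² (X(g) = 7*(g*g) = 7*g²)
-114 - 16*(q(-4) + X(-1)) = -114 - 16*(9 + 7*(-1)²) = -114 - 16*(9 + 7*1) = -114 - 16*(9 + 7) = -114 - 16*16 = -114 - 256 = -370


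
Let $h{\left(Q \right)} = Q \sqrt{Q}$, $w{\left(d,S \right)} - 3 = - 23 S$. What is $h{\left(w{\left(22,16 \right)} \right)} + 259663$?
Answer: $259663 - 365 i \sqrt{365} \approx 2.5966 \cdot 10^{5} - 6973.3 i$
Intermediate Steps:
$w{\left(d,S \right)} = 3 - 23 S$
$h{\left(Q \right)} = Q^{\frac{3}{2}}$
$h{\left(w{\left(22,16 \right)} \right)} + 259663 = \left(3 - 368\right)^{\frac{3}{2}} + 259663 = \left(-365\right)^{\frac{3}{2}} + 259663 = - 365 i \sqrt{365} + 259663 = 259663 - 365 i \sqrt{365}$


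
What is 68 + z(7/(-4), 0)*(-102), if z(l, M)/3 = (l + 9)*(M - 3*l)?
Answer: -92633/8 ≈ -11579.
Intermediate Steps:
z(l, M) = 3*(9 + l)*(M - 3*l) (z(l, M) = 3*((l + 9)*(M - 3*l)) = 3*((9 + l)*(M - 3*l)) = 3*(9 + l)*(M - 3*l))
68 + z(7/(-4), 0)*(-102) = 68 + (-567/(-4) - 9*(7/(-4))² + 27*0 + 3*0*(7/(-4)))*(-102) = 68 + (-567*(-1)/4 - 9*(7*(-¼))² + 0 + 3*0*(7*(-¼)))*(-102) = 68 + (-81*(-7/4) - 9*(-7/4)² + 0 + 3*0*(-7/4))*(-102) = 68 + (567/4 - 9*49/16 + 0 + 0)*(-102) = 68 + (567/4 - 441/16 + 0 + 0)*(-102) = 68 + (1827/16)*(-102) = 68 - 93177/8 = -92633/8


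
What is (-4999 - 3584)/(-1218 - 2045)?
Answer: 8583/3263 ≈ 2.6304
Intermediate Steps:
(-4999 - 3584)/(-1218 - 2045) = -8583/(-3263) = -8583*(-1/3263) = 8583/3263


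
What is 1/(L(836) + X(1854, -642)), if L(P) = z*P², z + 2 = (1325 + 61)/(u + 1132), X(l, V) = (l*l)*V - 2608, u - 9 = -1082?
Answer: -59/129312609192 ≈ -4.5626e-10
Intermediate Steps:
u = -1073 (u = 9 - 1082 = -1073)
X(l, V) = -2608 + V*l² (X(l, V) = l²*V - 2608 = V*l² - 2608 = -2608 + V*l²)
z = 1268/59 (z = -2 + (1325 + 61)/(-1073 + 1132) = -2 + 1386/59 = 1268/59 ≈ 21.492)
L(P) = 1268*P²/59
1/(L(836) + X(1854, -642)) = 1/((1268/59)*836² + (-2608 - 642*1854²)) = 1/((1268/59)*698896 + (-2608 - 642*3437316)) = 1/(886200128/59 + (-2608 - 2206756872)) = 1/(886200128/59 - 2206759480) = 1/(-129312609192/59) = -59/129312609192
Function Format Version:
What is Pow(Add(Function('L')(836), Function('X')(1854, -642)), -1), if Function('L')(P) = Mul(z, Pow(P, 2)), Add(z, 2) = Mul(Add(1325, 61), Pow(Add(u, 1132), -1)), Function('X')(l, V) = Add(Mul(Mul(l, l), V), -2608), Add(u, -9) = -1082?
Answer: Rational(-59, 129312609192) ≈ -4.5626e-10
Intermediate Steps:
u = -1073 (u = Add(9, -1082) = -1073)
Function('X')(l, V) = Add(-2608, Mul(V, Pow(l, 2))) (Function('X')(l, V) = Add(Mul(Pow(l, 2), V), -2608) = Add(Mul(V, Pow(l, 2)), -2608) = Add(-2608, Mul(V, Pow(l, 2))))
z = Rational(1268, 59) (z = Add(-2, Mul(Add(1325, 61), Pow(Add(-1073, 1132), -1))) = Add(-2, Mul(1386, Pow(59, -1))) = Add(-2, Mul(1386, Rational(1, 59))) = Add(-2, Rational(1386, 59)) = Rational(1268, 59) ≈ 21.492)
Function('L')(P) = Mul(Rational(1268, 59), Pow(P, 2))
Pow(Add(Function('L')(836), Function('X')(1854, -642)), -1) = Pow(Add(Mul(Rational(1268, 59), Pow(836, 2)), Add(-2608, Mul(-642, Pow(1854, 2)))), -1) = Pow(Add(Mul(Rational(1268, 59), 698896), Add(-2608, Mul(-642, 3437316))), -1) = Pow(Add(Rational(886200128, 59), Add(-2608, -2206756872)), -1) = Pow(Add(Rational(886200128, 59), -2206759480), -1) = Pow(Rational(-129312609192, 59), -1) = Rational(-59, 129312609192)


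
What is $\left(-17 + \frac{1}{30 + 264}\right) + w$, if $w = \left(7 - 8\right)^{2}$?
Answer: $- \frac{4703}{294} \approx -15.997$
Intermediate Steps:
$w = 1$ ($w = \left(-1\right)^{2} = 1$)
$\left(-17 + \frac{1}{30 + 264}\right) + w = \left(-17 + \frac{1}{30 + 264}\right) + 1 = \left(-17 + \frac{1}{294}\right) + 1 = - \frac{4997}{294} + 1 = - \frac{4703}{294}$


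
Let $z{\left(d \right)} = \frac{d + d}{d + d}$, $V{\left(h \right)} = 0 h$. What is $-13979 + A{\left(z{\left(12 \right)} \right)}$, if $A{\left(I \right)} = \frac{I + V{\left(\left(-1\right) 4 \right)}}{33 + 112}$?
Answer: $- \frac{2026954}{145} \approx -13979.0$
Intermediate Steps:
$V{\left(h \right)} = 0$
$z{\left(d \right)} = 1$ ($z{\left(d \right)} = \frac{2 d}{2 d} = 2 d \frac{1}{2 d} = 1$)
$A{\left(I \right)} = \frac{I}{145}$ ($A{\left(I \right)} = \frac{I + 0}{33 + 112} = \frac{I}{145}$)
$-13979 + A{\left(z{\left(12 \right)} \right)} = -13979 + \frac{1}{145} \cdot 1 = -13979 + \frac{1}{145} = - \frac{2026954}{145}$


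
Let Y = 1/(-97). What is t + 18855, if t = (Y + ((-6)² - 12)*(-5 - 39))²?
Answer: 10669926184/9409 ≈ 1.1340e+6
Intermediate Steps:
Y = -1/97 ≈ -0.010309
t = 10492519489/9409 (t = (-1/97 + ((-6)² - 12)*(-5 - 39))² = (-1/97 + (36 - 12)*(-44))² = (-1/97 + 24*(-44))² = (-1/97 - 1056)² = (-102433/97)² = 10492519489/9409 ≈ 1.1152e+6)
t + 18855 = 10492519489/9409 + 18855 = 10669926184/9409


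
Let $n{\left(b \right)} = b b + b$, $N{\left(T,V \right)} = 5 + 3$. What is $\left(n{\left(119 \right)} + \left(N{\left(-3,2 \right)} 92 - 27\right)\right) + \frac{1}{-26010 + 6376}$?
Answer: $\frac{294294025}{19634} \approx 14989.0$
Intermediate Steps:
$N{\left(T,V \right)} = 8$
$n{\left(b \right)} = b + b^{2}$ ($n{\left(b \right)} = b^{2} + b = b + b^{2}$)
$\left(n{\left(119 \right)} + \left(N{\left(-3,2 \right)} 92 - 27\right)\right) + \frac{1}{-26010 + 6376} = \left(119 \left(1 + 119\right) + \left(8 \cdot 92 - 27\right)\right) + \frac{1}{-26010 + 6376} = \left(119 \cdot 120 + \left(736 - 27\right)\right) + \frac{1}{-19634} = \left(14280 + 709\right) - \frac{1}{19634} = 14989 - \frac{1}{19634} = \frac{294294025}{19634}$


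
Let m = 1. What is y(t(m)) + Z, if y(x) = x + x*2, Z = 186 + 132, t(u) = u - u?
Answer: 318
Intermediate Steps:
t(u) = 0
Z = 318
y(x) = 3*x (y(x) = x + 2*x = 3*x)
y(t(m)) + Z = 3*0 + 318 = 0 + 318 = 318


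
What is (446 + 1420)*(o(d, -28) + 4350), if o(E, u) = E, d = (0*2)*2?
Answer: 8117100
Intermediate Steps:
d = 0 (d = 0*2 = 0)
(446 + 1420)*(o(d, -28) + 4350) = (446 + 1420)*(0 + 4350) = 1866*4350 = 8117100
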